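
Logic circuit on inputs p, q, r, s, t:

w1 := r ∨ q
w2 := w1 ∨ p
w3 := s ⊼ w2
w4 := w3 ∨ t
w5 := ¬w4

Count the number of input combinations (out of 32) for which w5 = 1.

w5 = ¬w4 must be 1, so w4 = 0.
Enumerating the 32 input combinations, 7 give w5 = 1 and 25 give w5 = 0.

7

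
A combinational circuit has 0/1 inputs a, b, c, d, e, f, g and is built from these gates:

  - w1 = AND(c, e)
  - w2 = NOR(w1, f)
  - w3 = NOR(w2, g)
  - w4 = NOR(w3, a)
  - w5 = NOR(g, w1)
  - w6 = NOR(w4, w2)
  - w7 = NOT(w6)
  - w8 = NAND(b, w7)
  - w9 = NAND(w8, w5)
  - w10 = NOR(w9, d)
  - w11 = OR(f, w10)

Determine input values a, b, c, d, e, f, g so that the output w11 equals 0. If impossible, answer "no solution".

Check with a=0, b=0, c=0, d=1, e=1, f=0, g=1:
w1 = AND(c, e) = AND(0, 1) = 0
w2 = NOR(w1, f) = NOR(0, 0) = 1
w3 = NOR(w2, g) = NOR(1, 1) = 0
w4 = NOR(w3, a) = NOR(0, 0) = 1
w5 = NOR(g, w1) = NOR(1, 0) = 0
w6 = NOR(w4, w2) = NOR(1, 1) = 0
w7 = NOT(w6) = NOT 0 = 1
w8 = NAND(b, w7) = NAND(0, 1) = 1
w9 = NAND(w8, w5) = NAND(1, 0) = 1
w10 = NOR(w9, d) = NOR(1, 1) = 0
w11 = OR(f, w10) = OR(0, 0) = 0
So w11 = 0 as required.

a=0, b=0, c=0, d=1, e=1, f=0, g=1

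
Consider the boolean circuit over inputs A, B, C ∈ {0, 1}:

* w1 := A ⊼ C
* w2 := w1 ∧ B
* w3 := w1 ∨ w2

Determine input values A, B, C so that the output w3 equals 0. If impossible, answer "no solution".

Check with A=1, B=0, C=1:
w1 = A ⊼ C = 1 ⊼ 1 = 0
w2 = w1 ∧ B = 0 ∧ 0 = 0
w3 = w1 ∨ w2 = 0 ∨ 0 = 0
So w3 = 0 as required.

A=1, B=0, C=1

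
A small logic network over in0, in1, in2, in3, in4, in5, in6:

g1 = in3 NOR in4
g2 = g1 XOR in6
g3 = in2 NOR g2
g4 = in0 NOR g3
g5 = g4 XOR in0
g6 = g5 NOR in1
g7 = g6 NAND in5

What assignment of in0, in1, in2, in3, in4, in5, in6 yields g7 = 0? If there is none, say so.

Check with in0=0, in1=0, in2=0, in3=0, in4=0, in5=1, in6=1:
g1 = in3 NOR in4 = 0 NOR 0 = 1
g2 = g1 XOR in6 = 1 XOR 1 = 0
g3 = in2 NOR g2 = 0 NOR 0 = 1
g4 = in0 NOR g3 = 0 NOR 1 = 0
g5 = g4 XOR in0 = 0 XOR 0 = 0
g6 = g5 NOR in1 = 0 NOR 0 = 1
g7 = g6 NAND in5 = 1 NAND 1 = 0
So g7 = 0 as required.

in0=0, in1=0, in2=0, in3=0, in4=0, in5=1, in6=1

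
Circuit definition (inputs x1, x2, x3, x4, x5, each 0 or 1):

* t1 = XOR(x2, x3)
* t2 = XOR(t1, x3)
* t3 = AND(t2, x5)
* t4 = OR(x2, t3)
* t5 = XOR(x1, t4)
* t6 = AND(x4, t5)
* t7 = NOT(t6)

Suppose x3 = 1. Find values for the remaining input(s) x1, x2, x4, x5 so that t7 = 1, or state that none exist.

t7 = NOT(t6) must be 1, so t6 = 0.
t6 = AND(x4, t5) must be 0, so at least one of x4, t5 is 0.
Check with x3 = 1 and x1=1, x2=1, x4=0, x5=0:
t1 = XOR(x2, x3) = XOR(1, 1) = 0
t2 = XOR(t1, x3) = XOR(0, 1) = 1
t3 = AND(t2, x5) = AND(1, 0) = 0
t4 = OR(x2, t3) = OR(1, 0) = 1
t5 = XOR(x1, t4) = XOR(1, 1) = 0
t6 = AND(x4, t5) = AND(0, 0) = 0
t7 = NOT(t6) = NOT 0 = 1
So t7 = 1.

x1=1, x2=1, x4=0, x5=0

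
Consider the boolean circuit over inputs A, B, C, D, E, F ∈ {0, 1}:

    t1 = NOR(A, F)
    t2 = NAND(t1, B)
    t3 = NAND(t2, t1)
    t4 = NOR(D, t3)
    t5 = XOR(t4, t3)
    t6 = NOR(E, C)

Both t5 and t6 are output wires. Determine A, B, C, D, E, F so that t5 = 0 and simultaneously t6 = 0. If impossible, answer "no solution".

Check with A=0, B=0, C=1, D=1, E=0, F=0:
t1 = NOR(A, F) = NOR(0, 0) = 1
t2 = NAND(t1, B) = NAND(1, 0) = 1
t3 = NAND(t2, t1) = NAND(1, 1) = 0
t4 = NOR(D, t3) = NOR(1, 0) = 0
t5 = XOR(t4, t3) = XOR(0, 0) = 0
t6 = NOR(E, C) = NOR(0, 1) = 0
So t5 = 0 and t6 = 0.

A=0, B=0, C=1, D=1, E=0, F=0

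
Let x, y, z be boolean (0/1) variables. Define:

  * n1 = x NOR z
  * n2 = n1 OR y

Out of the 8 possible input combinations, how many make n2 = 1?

n2 = n1 OR y must be 1, so at least one of n1, y is 1.
Satisfying assignments:
  x=0, y=0, z=0
  x=0, y=1, z=0
  x=0, y=1, z=1
  x=1, y=1, z=0
  x=1, y=1, z=1

5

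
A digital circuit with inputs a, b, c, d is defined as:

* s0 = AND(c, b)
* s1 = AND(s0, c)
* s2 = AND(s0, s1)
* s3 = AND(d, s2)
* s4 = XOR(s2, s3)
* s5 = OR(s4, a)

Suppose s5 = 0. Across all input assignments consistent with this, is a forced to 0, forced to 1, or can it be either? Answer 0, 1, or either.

s5 = OR(s4, a) must be 0, so both s4 = 0 and a = 0.
s4 = XOR(s2, s3) must be 0, so s2 and s3 are equal.
Every assignment with s5 = 0 has a = 0; there are 7 such assignment(s).

0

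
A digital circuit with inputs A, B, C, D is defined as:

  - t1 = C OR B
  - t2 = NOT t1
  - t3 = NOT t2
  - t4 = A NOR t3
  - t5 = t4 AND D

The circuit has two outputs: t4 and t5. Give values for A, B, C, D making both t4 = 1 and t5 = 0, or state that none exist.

A=0 B=0 C=0 D=0

Check with A=0 B=0 C=0 D=0:
t1 = C OR B = 0 OR 0 = 0
t2 = NOT t1 = NOT 0 = 1
t3 = NOT t2 = NOT 1 = 0
t4 = A NOR t3 = 0 NOR 0 = 1
t5 = t4 AND D = 1 AND 0 = 0
So t4 = 1 and t5 = 0.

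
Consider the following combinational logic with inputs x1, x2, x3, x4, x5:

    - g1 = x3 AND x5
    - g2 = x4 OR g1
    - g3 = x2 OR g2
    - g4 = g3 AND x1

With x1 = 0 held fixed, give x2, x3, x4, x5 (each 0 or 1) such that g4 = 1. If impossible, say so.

With x1 = 0 fixed, none of the 16 settings of x2, x3, x4, x5 give g4 = 1.
For example, with x2=1, x3=1, x4=0, x5=0:
g1 = x3 AND x5 = 1 AND 0 = 0
g2 = x4 OR g1 = 0 OR 0 = 0
g3 = x2 OR g2 = 1 OR 0 = 1
g4 = g3 AND x1 = 1 AND 0 = 0
giving g4 = 0 ≠ 1.

no solution exists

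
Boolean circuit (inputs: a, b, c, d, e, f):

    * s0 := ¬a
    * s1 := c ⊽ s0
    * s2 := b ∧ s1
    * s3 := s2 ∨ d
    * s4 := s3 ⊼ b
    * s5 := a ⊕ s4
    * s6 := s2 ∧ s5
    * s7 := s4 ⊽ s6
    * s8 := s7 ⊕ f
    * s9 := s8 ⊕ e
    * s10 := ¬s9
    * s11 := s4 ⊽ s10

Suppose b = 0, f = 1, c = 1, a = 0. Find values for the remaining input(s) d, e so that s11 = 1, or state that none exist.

no solution exists

With b = 0, f = 1, c = 1, a = 0 fixed, none of the 4 settings of d, e give s11 = 1.
For example, with d=0, e=1:
s0 = ¬a = ¬0 = 1
s1 = c ⊽ s0 = 1 ⊽ 1 = 0
s2 = b ∧ s1 = 0 ∧ 0 = 0
s3 = s2 ∨ d = 0 ∨ 0 = 0
s4 = s3 ⊼ b = 0 ⊼ 0 = 1
s5 = a ⊕ s4 = 0 ⊕ 1 = 1
s6 = s2 ∧ s5 = 0 ∧ 1 = 0
s7 = s4 ⊽ s6 = 1 ⊽ 0 = 0
s8 = s7 ⊕ f = 0 ⊕ 1 = 1
s9 = s8 ⊕ e = 1 ⊕ 1 = 0
s10 = ¬s9 = ¬0 = 1
s11 = s4 ⊽ s10 = 1 ⊽ 1 = 0
giving s11 = 0 ≠ 1.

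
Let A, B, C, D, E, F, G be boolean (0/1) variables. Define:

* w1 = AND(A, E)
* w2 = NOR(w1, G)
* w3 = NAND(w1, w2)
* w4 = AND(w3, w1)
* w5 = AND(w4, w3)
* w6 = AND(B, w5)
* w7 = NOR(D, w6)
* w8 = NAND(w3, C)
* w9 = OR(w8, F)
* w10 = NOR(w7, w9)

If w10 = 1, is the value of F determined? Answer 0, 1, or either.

0

w10 = NOR(w7, w9) must be 1, so both w7 = 0 and w9 = 0.
w7 = NOR(D, w6) must be 0, so at least one of D, w6 is 1.
w9 = OR(w8, F) must be 0, so both w8 = 0 and F = 0.
Every assignment with w10 = 1 has F = 0; there are 18 such assignment(s).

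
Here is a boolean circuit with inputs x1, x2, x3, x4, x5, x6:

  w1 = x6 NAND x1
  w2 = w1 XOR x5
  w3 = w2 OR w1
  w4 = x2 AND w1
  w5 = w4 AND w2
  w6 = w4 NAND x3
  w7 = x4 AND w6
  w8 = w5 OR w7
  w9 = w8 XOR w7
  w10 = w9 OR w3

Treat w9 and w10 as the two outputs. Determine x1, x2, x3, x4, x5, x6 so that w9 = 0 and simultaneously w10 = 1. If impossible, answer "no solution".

x1=0 x2=0 x3=1 x4=0 x5=0 x6=1

Check with x1=0 x2=0 x3=1 x4=0 x5=0 x6=1:
w1 = x6 NAND x1 = 1 NAND 0 = 1
w2 = w1 XOR x5 = 1 XOR 0 = 1
w3 = w2 OR w1 = 1 OR 1 = 1
w4 = x2 AND w1 = 0 AND 1 = 0
w5 = w4 AND w2 = 0 AND 1 = 0
w6 = w4 NAND x3 = 0 NAND 1 = 1
w7 = x4 AND w6 = 0 AND 1 = 0
w8 = w5 OR w7 = 0 OR 0 = 0
w9 = w8 XOR w7 = 0 XOR 0 = 0
w10 = w9 OR w3 = 0 OR 1 = 1
So w9 = 0 and w10 = 1.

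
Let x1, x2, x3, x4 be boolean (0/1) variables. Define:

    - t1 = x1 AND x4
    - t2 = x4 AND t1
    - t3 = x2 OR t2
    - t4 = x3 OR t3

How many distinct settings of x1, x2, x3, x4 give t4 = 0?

3

t4 = x3 OR t3 must be 0, so both x3 = 0 and t3 = 0.
Enumerating the 16 input combinations, 3 give t4 = 0 and 13 give t4 = 1.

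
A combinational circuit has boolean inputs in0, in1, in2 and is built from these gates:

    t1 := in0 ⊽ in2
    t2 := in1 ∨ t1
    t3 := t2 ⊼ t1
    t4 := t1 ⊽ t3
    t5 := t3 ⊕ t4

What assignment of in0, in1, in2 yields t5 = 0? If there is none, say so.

in0=0, in1=1, in2=0

t5 = t3 ⊕ t4 must be 0, so t3 and t4 are equal.
Check with in0=0, in1=1, in2=0:
t1 = in0 ⊽ in2 = 0 ⊽ 0 = 1
t2 = in1 ∨ t1 = 1 ∨ 1 = 1
t3 = t2 ⊼ t1 = 1 ⊼ 1 = 0
t4 = t1 ⊽ t3 = 1 ⊽ 0 = 0
t5 = t3 ⊕ t4 = 0 ⊕ 0 = 0
So t5 = 0 as required.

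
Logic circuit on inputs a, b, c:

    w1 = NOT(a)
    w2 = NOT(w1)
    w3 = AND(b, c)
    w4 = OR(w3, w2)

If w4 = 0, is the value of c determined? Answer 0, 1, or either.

Both values of c occur among assignments with w4 = 0:
  c=0: a=0, b=0, c=0
  c=1: a=0, b=0, c=1

either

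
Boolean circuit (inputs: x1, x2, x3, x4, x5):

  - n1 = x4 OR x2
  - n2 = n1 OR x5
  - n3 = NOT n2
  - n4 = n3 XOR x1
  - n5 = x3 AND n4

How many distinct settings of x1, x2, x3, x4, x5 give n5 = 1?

n5 = x3 AND n4 must be 1, so both x3 = 1 and n4 = 1.
n4 = n3 XOR x1 must be 1, so n3 and x1 differ.
Enumerating the 32 input combinations, 8 give n5 = 1 and 24 give n5 = 0.

8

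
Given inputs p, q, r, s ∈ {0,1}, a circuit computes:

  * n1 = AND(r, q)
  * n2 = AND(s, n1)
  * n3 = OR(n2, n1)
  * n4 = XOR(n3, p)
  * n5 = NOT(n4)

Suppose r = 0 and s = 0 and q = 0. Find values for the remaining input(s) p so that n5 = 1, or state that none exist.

p=0

n5 = NOT(n4) must be 1, so n4 = 0.
n4 = XOR(n3, p) must be 0, so n3 and p are equal.
Check with r = 0 and s = 0 and q = 0 and p=0:
n1 = AND(r, q) = AND(0, 0) = 0
n2 = AND(s, n1) = AND(0, 0) = 0
n3 = OR(n2, n1) = OR(0, 0) = 0
n4 = XOR(n3, p) = XOR(0, 0) = 0
n5 = NOT(n4) = NOT 0 = 1
So n5 = 1.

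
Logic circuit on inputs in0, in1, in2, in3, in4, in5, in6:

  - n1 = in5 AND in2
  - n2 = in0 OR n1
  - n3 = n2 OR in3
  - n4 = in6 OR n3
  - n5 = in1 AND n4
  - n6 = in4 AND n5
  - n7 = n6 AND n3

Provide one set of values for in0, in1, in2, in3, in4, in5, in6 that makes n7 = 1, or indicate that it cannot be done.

n7 = n6 AND n3 must be 1, so both n6 = 1 and n3 = 1.
n6 = in4 AND n5 must be 1, so both in4 = 1 and n5 = 1.
Check with in0=1, in1=1, in2=1, in3=1, in4=1, in5=0, in6=0:
n1 = in5 AND in2 = 0 AND 1 = 0
n2 = in0 OR n1 = 1 OR 0 = 1
n3 = n2 OR in3 = 1 OR 1 = 1
n4 = in6 OR n3 = 0 OR 1 = 1
n5 = in1 AND n4 = 1 AND 1 = 1
n6 = in4 AND n5 = 1 AND 1 = 1
n7 = n6 AND n3 = 1 AND 1 = 1
So n7 = 1 as required.

in0=1, in1=1, in2=1, in3=1, in4=1, in5=0, in6=0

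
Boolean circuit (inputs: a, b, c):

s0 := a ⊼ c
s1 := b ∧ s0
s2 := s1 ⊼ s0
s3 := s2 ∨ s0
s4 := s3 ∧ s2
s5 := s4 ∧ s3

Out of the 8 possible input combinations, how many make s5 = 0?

s5 = s4 ∧ s3 must be 0, so at least one of s4, s3 is 0.
Satisfying assignments:
  a=0, b=1, c=0
  a=0, b=1, c=1
  a=1, b=1, c=0

3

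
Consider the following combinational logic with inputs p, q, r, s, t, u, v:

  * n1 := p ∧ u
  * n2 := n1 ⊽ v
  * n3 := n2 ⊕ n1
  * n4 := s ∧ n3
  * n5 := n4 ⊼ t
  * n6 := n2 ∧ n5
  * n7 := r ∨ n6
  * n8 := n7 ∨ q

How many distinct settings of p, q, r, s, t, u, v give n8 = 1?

n8 = n7 ∨ q must be 1, so at least one of n7, q is 1.
Enumerating the 128 input combinations, 105 give n8 = 1 and 23 give n8 = 0.

105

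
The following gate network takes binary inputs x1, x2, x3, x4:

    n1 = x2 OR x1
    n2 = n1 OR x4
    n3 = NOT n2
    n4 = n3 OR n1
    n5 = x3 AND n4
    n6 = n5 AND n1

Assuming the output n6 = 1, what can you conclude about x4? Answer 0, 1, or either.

either

Both values of x4 occur among assignments with n6 = 1:
  x4=0: x1=0, x2=1, x3=1, x4=0
  x4=1: x1=0, x2=1, x3=1, x4=1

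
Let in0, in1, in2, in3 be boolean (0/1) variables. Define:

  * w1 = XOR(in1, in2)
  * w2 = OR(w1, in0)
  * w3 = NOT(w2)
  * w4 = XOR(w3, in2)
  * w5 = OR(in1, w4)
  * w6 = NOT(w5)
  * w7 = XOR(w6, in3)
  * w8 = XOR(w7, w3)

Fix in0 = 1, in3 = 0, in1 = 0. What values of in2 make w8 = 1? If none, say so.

in2=0

Check with in0 = 1, in3 = 0, in1 = 0 and in2=0:
w1 = XOR(in1, in2) = XOR(0, 0) = 0
w2 = OR(w1, in0) = OR(0, 1) = 1
w3 = NOT(w2) = NOT 1 = 0
w4 = XOR(w3, in2) = XOR(0, 0) = 0
w5 = OR(in1, w4) = OR(0, 0) = 0
w6 = NOT(w5) = NOT 0 = 1
w7 = XOR(w6, in3) = XOR(1, 0) = 1
w8 = XOR(w7, w3) = XOR(1, 0) = 1
So w8 = 1.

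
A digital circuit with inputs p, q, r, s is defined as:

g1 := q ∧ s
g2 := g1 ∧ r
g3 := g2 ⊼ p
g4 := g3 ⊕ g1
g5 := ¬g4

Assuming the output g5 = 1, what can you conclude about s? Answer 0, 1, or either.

1

g5 = ¬g4 must be 1, so g4 = 0.
g4 = g3 ⊕ g1 must be 0, so g3 and g1 are equal.
Every assignment with g5 = 1 has s = 1; there are 3 such assignment(s).
  p=0, q=1, r=0, s=1
  p=0, q=1, r=1, s=1
  p=1, q=1, r=0, s=1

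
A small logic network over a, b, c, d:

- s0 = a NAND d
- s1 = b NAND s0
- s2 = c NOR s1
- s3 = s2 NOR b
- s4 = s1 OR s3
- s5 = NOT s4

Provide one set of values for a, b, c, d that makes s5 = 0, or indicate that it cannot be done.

a=0, b=0, c=0, d=1

Check with a=0, b=0, c=0, d=1:
s0 = a NAND d = 0 NAND 1 = 1
s1 = b NAND s0 = 0 NAND 1 = 1
s2 = c NOR s1 = 0 NOR 1 = 0
s3 = s2 NOR b = 0 NOR 0 = 1
s4 = s1 OR s3 = 1 OR 1 = 1
s5 = NOT s4 = NOT 1 = 0
So s5 = 0 as required.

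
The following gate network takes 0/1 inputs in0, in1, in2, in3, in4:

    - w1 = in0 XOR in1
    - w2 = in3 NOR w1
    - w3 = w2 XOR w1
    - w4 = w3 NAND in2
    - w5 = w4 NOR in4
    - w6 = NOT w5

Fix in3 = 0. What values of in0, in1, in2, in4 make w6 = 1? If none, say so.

w6 = NOT w5 must be 1, so w5 = 0.
Check with in3 = 0 and in0=1, in1=0, in2=0, in4=0:
w1 = in0 XOR in1 = 1 XOR 0 = 1
w2 = in3 NOR w1 = 0 NOR 1 = 0
w3 = w2 XOR w1 = 0 XOR 1 = 1
w4 = w3 NAND in2 = 1 NAND 0 = 1
w5 = w4 NOR in4 = 1 NOR 0 = 0
w6 = NOT w5 = NOT 0 = 1
So w6 = 1.

in0=1 in1=0 in2=0 in4=0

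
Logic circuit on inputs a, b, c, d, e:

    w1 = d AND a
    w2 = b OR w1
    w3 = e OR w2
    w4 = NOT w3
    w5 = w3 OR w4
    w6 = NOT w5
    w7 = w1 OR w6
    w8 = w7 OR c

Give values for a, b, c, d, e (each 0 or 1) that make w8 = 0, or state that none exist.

Check with a=1, b=0, c=0, d=0, e=0:
w1 = d AND a = 0 AND 1 = 0
w2 = b OR w1 = 0 OR 0 = 0
w3 = e OR w2 = 0 OR 0 = 0
w4 = NOT w3 = NOT 0 = 1
w5 = w3 OR w4 = 0 OR 1 = 1
w6 = NOT w5 = NOT 1 = 0
w7 = w1 OR w6 = 0 OR 0 = 0
w8 = w7 OR c = 0 OR 0 = 0
So w8 = 0 as required.

a=1, b=0, c=0, d=0, e=0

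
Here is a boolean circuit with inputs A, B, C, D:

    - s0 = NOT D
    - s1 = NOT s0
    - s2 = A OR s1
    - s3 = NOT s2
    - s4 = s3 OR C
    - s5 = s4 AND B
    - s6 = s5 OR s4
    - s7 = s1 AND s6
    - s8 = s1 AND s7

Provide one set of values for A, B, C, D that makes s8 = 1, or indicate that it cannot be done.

A=1 B=0 C=1 D=1

Check with A=1 B=0 C=1 D=1:
s0 = NOT D = NOT 1 = 0
s1 = NOT s0 = NOT 0 = 1
s2 = A OR s1 = 1 OR 1 = 1
s3 = NOT s2 = NOT 1 = 0
s4 = s3 OR C = 0 OR 1 = 1
s5 = s4 AND B = 1 AND 0 = 0
s6 = s5 OR s4 = 0 OR 1 = 1
s7 = s1 AND s6 = 1 AND 1 = 1
s8 = s1 AND s7 = 1 AND 1 = 1
So s8 = 1 as required.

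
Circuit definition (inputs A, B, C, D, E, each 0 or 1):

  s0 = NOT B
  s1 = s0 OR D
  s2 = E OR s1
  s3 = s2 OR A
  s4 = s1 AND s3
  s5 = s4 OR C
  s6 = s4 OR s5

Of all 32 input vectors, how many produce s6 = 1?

28

s6 = s4 OR s5 must be 1, so at least one of s4, s5 is 1.
Enumerating the 32 input combinations, 28 give s6 = 1 and 4 give s6 = 0.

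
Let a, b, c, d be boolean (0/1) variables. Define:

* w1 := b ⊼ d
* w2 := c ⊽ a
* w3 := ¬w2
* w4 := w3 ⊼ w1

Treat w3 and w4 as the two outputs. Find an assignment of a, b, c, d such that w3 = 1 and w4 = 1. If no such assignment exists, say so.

Check with a=1 b=1 c=0 d=1:
w1 = b ⊼ d = 1 ⊼ 1 = 0
w2 = c ⊽ a = 0 ⊽ 1 = 0
w3 = ¬w2 = ¬0 = 1
w4 = w3 ⊼ w1 = 1 ⊼ 0 = 1
So w3 = 1 and w4 = 1.

a=1 b=1 c=0 d=1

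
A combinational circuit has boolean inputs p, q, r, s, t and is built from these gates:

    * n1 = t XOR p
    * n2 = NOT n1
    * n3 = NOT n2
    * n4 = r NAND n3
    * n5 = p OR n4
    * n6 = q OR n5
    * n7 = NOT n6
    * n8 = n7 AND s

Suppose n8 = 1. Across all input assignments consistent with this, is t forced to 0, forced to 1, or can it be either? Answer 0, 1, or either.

n8 = n7 AND s must be 1, so both n7 = 1 and s = 1.
n7 = NOT n6 must be 1, so n6 = 0.
n6 = q OR n5 must be 0, so both q = 0 and n5 = 0.
Every assignment with n8 = 1 has t = 1; there are 1 such assignment(s).
  p=0, q=0, r=1, s=1, t=1

1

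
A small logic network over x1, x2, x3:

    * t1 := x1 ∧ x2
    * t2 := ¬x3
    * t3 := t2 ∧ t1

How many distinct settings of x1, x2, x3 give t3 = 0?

7

t3 = t2 ∧ t1 must be 0, so at least one of t2, t1 is 0.
Enumerating the 8 input combinations, 7 give t3 = 0 and 1 give t3 = 1.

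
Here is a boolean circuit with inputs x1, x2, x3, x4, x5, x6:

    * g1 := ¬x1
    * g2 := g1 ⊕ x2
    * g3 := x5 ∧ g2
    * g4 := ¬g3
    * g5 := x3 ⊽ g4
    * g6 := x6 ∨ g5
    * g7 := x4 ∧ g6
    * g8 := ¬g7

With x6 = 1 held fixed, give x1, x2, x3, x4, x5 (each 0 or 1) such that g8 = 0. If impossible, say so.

x1=0 x2=0 x3=1 x4=1 x5=1

g8 = ¬g7 must be 0, so g7 = 1.
Check with x6 = 1 and x1=0, x2=0, x3=1, x4=1, x5=1:
g1 = ¬x1 = ¬0 = 1
g2 = g1 ⊕ x2 = 1 ⊕ 0 = 1
g3 = x5 ∧ g2 = 1 ∧ 1 = 1
g4 = ¬g3 = ¬1 = 0
g5 = x3 ⊽ g4 = 1 ⊽ 0 = 0
g6 = x6 ∨ g5 = 1 ∨ 0 = 1
g7 = x4 ∧ g6 = 1 ∧ 1 = 1
g8 = ¬g7 = ¬1 = 0
So g8 = 0.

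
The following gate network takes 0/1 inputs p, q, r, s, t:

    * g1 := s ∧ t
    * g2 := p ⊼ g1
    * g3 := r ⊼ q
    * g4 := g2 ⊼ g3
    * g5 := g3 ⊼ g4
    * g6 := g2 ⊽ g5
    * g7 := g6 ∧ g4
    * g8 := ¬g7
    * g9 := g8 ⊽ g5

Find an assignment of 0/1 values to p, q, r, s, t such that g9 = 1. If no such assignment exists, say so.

g9 = g8 ⊽ g5 must be 1, so both g8 = 0 and g5 = 0.
Check with p=1 q=1 r=0 s=1 t=1:
g1 = s ∧ t = 1 ∧ 1 = 1
g2 = p ⊼ g1 = 1 ⊼ 1 = 0
g3 = r ⊼ q = 0 ⊼ 1 = 1
g4 = g2 ⊼ g3 = 0 ⊼ 1 = 1
g5 = g3 ⊼ g4 = 1 ⊼ 1 = 0
g6 = g2 ⊽ g5 = 0 ⊽ 0 = 1
g7 = g6 ∧ g4 = 1 ∧ 1 = 1
g8 = ¬g7 = ¬1 = 0
g9 = g8 ⊽ g5 = 0 ⊽ 0 = 1
So g9 = 1 as required.

p=1 q=1 r=0 s=1 t=1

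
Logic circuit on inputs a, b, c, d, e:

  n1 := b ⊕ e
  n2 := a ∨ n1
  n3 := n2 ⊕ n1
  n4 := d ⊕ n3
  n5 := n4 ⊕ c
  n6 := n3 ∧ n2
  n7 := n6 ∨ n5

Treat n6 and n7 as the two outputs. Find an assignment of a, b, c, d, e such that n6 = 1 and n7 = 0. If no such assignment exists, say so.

Across all 32 input combinations, none give both n6 = 1 and n7 = 0.

no solution exists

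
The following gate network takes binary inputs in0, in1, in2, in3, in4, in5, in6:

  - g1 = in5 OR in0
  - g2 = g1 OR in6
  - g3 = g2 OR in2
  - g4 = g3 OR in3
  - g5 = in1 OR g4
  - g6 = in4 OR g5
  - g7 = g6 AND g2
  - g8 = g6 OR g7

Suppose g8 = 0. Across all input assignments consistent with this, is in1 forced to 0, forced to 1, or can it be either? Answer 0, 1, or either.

0

g8 = g6 OR g7 must be 0, so both g6 = 0 and g7 = 0.
g6 = in4 OR g5 must be 0, so both in4 = 0 and g5 = 0.
g7 = g6 AND g2 must be 0, so at least one of g6, g2 is 0.
Every assignment with g8 = 0 has in1 = 0; there are 1 such assignment(s).
  in0=0, in1=0, in2=0, in3=0, in4=0, in5=0, in6=0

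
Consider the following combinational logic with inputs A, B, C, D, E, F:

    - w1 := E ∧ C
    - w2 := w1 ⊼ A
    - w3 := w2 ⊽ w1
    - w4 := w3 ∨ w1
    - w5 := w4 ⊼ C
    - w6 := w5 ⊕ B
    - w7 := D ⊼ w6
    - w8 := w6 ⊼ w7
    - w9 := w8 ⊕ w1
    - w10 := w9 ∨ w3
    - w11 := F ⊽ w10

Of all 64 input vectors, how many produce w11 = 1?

w11 = F ⊽ w10 must be 1, so both F = 0 and w10 = 0.
Enumerating the 64 input combinations, 12 give w11 = 1 and 52 give w11 = 0.

12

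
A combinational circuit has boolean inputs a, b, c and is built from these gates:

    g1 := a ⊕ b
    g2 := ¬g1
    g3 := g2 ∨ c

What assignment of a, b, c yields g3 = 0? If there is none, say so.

g3 = g2 ∨ c must be 0, so both g2 = 0 and c = 0.
Check with a=0, b=1, c=0:
g1 = a ⊕ b = 0 ⊕ 1 = 1
g2 = ¬g1 = ¬1 = 0
g3 = g2 ∨ c = 0 ∨ 0 = 0
So g3 = 0 as required.

a=0, b=1, c=0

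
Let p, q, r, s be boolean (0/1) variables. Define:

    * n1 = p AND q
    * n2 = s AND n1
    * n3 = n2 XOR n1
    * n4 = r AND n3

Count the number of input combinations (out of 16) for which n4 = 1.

n4 = r AND n3 must be 1, so both r = 1 and n3 = 1.
Satisfying assignments:
  p=1, q=1, r=1, s=0

1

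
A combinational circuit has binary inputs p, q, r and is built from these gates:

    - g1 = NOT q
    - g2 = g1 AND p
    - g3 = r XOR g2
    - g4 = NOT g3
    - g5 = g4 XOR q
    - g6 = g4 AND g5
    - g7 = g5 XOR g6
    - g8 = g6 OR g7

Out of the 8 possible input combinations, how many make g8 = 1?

4

g8 = g6 OR g7 must be 1, so at least one of g6, g7 is 1.
Satisfying assignments:
  p=0, q=0, r=0
  p=0, q=1, r=1
  p=1, q=0, r=1
  p=1, q=1, r=1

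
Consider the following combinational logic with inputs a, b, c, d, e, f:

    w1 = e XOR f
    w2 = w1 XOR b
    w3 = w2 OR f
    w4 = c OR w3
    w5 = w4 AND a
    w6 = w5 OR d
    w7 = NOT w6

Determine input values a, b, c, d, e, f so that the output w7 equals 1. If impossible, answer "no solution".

w7 = NOT w6 must be 1, so w6 = 0.
Check with a=0 b=0 c=1 d=0 e=1 f=1:
w1 = e XOR f = 1 XOR 1 = 0
w2 = w1 XOR b = 0 XOR 0 = 0
w3 = w2 OR f = 0 OR 1 = 1
w4 = c OR w3 = 1 OR 1 = 1
w5 = w4 AND a = 1 AND 0 = 0
w6 = w5 OR d = 0 OR 0 = 0
w7 = NOT w6 = NOT 0 = 1
So w7 = 1 as required.

a=0 b=0 c=1 d=0 e=1 f=1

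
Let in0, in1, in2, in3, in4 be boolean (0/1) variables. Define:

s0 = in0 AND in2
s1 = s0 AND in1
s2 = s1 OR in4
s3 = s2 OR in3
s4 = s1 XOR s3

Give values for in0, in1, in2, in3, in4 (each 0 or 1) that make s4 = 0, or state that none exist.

Check with in0=1, in1=0, in2=1, in3=0, in4=0:
s0 = in0 AND in2 = 1 AND 1 = 1
s1 = s0 AND in1 = 1 AND 0 = 0
s2 = s1 OR in4 = 0 OR 0 = 0
s3 = s2 OR in3 = 0 OR 0 = 0
s4 = s1 XOR s3 = 0 XOR 0 = 0
So s4 = 0 as required.

in0=1, in1=0, in2=1, in3=0, in4=0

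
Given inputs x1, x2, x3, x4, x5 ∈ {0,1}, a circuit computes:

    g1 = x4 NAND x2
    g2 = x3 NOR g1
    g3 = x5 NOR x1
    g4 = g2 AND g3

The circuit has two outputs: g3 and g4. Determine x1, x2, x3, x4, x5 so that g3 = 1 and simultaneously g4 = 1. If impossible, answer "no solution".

x1=0, x2=1, x3=0, x4=1, x5=0

Check with x1=0, x2=1, x3=0, x4=1, x5=0:
g1 = x4 NAND x2 = 1 NAND 1 = 0
g2 = x3 NOR g1 = 0 NOR 0 = 1
g3 = x5 NOR x1 = 0 NOR 0 = 1
g4 = g2 AND g3 = 1 AND 1 = 1
So g3 = 1 and g4 = 1.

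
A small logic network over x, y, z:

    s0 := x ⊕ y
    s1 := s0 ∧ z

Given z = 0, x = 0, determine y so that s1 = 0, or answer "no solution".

s1 = s0 ∧ z must be 0, so at least one of s0, z is 0.
Check with z = 0, x = 0 and y=0:
s0 = x ⊕ y = 0 ⊕ 0 = 0
s1 = s0 ∧ z = 0 ∧ 0 = 0
So s1 = 0.

y=0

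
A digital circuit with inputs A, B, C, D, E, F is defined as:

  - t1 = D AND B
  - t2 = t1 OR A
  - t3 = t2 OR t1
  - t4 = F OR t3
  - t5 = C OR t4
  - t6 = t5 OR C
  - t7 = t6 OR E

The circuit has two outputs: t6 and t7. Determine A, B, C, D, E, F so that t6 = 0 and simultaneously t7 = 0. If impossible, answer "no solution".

Check with A=0, B=1, C=0, D=0, E=0, F=0:
t1 = D AND B = 0 AND 1 = 0
t2 = t1 OR A = 0 OR 0 = 0
t3 = t2 OR t1 = 0 OR 0 = 0
t4 = F OR t3 = 0 OR 0 = 0
t5 = C OR t4 = 0 OR 0 = 0
t6 = t5 OR C = 0 OR 0 = 0
t7 = t6 OR E = 0 OR 0 = 0
So t6 = 0 and t7 = 0.

A=0, B=1, C=0, D=0, E=0, F=0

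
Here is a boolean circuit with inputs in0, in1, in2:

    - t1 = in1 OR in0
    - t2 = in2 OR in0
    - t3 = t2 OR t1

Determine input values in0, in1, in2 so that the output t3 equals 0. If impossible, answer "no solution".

t3 = t2 OR t1 must be 0, so both t2 = 0 and t1 = 0.
t2 = in2 OR in0 must be 0, so both in2 = 0 and in0 = 0.
Check with in0=0, in1=0, in2=0:
t1 = in1 OR in0 = 0 OR 0 = 0
t2 = in2 OR in0 = 0 OR 0 = 0
t3 = t2 OR t1 = 0 OR 0 = 0
So t3 = 0 as required.

in0=0, in1=0, in2=0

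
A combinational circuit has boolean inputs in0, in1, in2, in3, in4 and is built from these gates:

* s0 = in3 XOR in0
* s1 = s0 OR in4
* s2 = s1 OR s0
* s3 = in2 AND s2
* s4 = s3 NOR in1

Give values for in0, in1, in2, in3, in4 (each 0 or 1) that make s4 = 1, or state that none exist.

s4 = s3 NOR in1 must be 1, so both s3 = 0 and in1 = 0.
s3 = in2 AND s2 must be 0, so at least one of in2, s2 is 0.
Check with in0=1, in1=0, in2=0, in3=0, in4=0:
s0 = in3 XOR in0 = 0 XOR 1 = 1
s1 = s0 OR in4 = 1 OR 0 = 1
s2 = s1 OR s0 = 1 OR 1 = 1
s3 = in2 AND s2 = 0 AND 1 = 0
s4 = s3 NOR in1 = 0 NOR 0 = 1
So s4 = 1 as required.

in0=1, in1=0, in2=0, in3=0, in4=0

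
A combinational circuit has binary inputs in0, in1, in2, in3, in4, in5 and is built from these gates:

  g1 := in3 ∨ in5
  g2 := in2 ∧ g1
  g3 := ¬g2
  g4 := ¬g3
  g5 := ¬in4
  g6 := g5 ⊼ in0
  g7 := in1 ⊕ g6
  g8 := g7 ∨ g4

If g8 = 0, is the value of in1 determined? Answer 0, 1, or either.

Both values of in1 occur among assignments with g8 = 0:
  in1=0: in0=1, in1=0, in2=0, in3=0, in4=0, in5=0
  in1=1: in0=0, in1=1, in2=0, in3=0, in4=0, in5=0

either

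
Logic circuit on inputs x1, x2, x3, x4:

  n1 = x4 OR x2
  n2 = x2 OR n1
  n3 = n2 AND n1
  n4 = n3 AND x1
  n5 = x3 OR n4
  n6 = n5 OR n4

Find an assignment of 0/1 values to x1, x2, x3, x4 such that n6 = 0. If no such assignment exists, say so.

x1=0, x2=0, x3=0, x4=1

n6 = n5 OR n4 must be 0, so both n5 = 0 and n4 = 0.
n5 = x3 OR n4 must be 0, so both x3 = 0 and n4 = 0.
Check with x1=0, x2=0, x3=0, x4=1:
n1 = x4 OR x2 = 1 OR 0 = 1
n2 = x2 OR n1 = 0 OR 1 = 1
n3 = n2 AND n1 = 1 AND 1 = 1
n4 = n3 AND x1 = 1 AND 0 = 0
n5 = x3 OR n4 = 0 OR 0 = 0
n6 = n5 OR n4 = 0 OR 0 = 0
So n6 = 0 as required.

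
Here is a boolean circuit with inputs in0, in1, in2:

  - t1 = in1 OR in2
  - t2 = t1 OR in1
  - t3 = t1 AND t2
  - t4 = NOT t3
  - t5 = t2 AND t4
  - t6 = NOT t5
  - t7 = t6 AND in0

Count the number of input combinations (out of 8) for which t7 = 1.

4

t7 = t6 AND in0 must be 1, so both t6 = 1 and in0 = 1.
t6 = NOT t5 must be 1, so t5 = 0.
t5 = t2 AND t4 must be 0, so at least one of t2, t4 is 0.
Satisfying assignments:
  in0=1, in1=0, in2=0
  in0=1, in1=0, in2=1
  in0=1, in1=1, in2=0
  in0=1, in1=1, in2=1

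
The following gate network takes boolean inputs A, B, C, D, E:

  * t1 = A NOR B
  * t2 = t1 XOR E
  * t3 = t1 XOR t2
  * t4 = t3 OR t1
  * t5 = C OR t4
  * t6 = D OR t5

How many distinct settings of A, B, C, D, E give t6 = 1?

t6 = D OR t5 must be 1, so at least one of D, t5 is 1.
Enumerating the 32 input combinations, 29 give t6 = 1 and 3 give t6 = 0.

29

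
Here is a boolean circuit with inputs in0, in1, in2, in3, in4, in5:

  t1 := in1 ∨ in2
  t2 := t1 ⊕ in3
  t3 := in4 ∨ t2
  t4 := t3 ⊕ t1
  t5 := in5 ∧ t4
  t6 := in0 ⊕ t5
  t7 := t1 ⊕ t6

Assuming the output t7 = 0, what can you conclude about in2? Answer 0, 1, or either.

Both values of in2 occur among assignments with t7 = 0:
  in2=0: in0=0, in1=0, in2=0, in3=0, in4=0, in5=0
  in2=1: in0=0, in1=0, in2=1, in3=1, in4=0, in5=1

either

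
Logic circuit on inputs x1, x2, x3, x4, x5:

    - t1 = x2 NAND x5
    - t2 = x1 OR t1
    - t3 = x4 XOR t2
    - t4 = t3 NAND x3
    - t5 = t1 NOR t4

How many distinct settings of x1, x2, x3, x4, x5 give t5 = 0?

t5 = t1 NOR t4 must be 0, so at least one of t1, t4 is 1.
Enumerating the 32 input combinations, 30 give t5 = 0 and 2 give t5 = 1.

30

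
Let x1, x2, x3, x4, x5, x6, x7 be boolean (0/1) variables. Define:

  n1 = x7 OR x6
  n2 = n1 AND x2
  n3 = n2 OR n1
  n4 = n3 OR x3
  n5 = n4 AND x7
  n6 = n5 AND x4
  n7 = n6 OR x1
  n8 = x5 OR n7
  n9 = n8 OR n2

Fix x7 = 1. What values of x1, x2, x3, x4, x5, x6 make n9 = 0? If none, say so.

x1=0, x2=0, x3=1, x4=0, x5=0, x6=1

n9 = n8 OR n2 must be 0, so both n8 = 0 and n2 = 0.
n8 = x5 OR n7 must be 0, so both x5 = 0 and n7 = 0.
Check with x7 = 1 and x1=0, x2=0, x3=1, x4=0, x5=0, x6=1:
n1 = x7 OR x6 = 1 OR 1 = 1
n2 = n1 AND x2 = 1 AND 0 = 0
n3 = n2 OR n1 = 0 OR 1 = 1
n4 = n3 OR x3 = 1 OR 1 = 1
n5 = n4 AND x7 = 1 AND 1 = 1
n6 = n5 AND x4 = 1 AND 0 = 0
n7 = n6 OR x1 = 0 OR 0 = 0
n8 = x5 OR n7 = 0 OR 0 = 0
n9 = n8 OR n2 = 0 OR 0 = 0
So n9 = 0.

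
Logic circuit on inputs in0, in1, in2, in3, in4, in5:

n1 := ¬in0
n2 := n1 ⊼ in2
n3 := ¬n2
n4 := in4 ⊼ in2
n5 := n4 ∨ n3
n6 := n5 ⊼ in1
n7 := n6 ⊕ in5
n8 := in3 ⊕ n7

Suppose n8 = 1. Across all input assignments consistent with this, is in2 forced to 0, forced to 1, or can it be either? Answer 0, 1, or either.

Both values of in2 occur among assignments with n8 = 1:
  in2=0: in0=0, in1=0, in2=0, in3=0, in4=0, in5=0
  in2=1: in0=0, in1=0, in2=1, in3=0, in4=0, in5=0

either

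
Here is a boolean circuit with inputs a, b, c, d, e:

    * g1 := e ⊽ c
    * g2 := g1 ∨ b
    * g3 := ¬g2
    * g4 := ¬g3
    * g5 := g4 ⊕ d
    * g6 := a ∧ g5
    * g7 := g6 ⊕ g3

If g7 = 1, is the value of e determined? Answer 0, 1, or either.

either

Both values of e occur among assignments with g7 = 1:
  e=0: a=0, b=0, c=1, d=0, e=0
  e=1: a=0, b=0, c=0, d=0, e=1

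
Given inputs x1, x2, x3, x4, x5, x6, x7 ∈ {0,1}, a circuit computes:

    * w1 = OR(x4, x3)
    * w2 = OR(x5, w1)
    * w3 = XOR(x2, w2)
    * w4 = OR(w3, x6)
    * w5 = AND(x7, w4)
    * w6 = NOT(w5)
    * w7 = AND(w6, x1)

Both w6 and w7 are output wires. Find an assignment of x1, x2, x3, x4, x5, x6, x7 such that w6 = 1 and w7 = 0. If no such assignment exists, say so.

x1=0, x2=1, x3=1, x4=1, x5=0, x6=1, x7=0

Check with x1=0, x2=1, x3=1, x4=1, x5=0, x6=1, x7=0:
w1 = OR(x4, x3) = OR(1, 1) = 1
w2 = OR(x5, w1) = OR(0, 1) = 1
w3 = XOR(x2, w2) = XOR(1, 1) = 0
w4 = OR(w3, x6) = OR(0, 1) = 1
w5 = AND(x7, w4) = AND(0, 1) = 0
w6 = NOT(w5) = NOT 0 = 1
w7 = AND(w6, x1) = AND(1, 0) = 0
So w6 = 1 and w7 = 0.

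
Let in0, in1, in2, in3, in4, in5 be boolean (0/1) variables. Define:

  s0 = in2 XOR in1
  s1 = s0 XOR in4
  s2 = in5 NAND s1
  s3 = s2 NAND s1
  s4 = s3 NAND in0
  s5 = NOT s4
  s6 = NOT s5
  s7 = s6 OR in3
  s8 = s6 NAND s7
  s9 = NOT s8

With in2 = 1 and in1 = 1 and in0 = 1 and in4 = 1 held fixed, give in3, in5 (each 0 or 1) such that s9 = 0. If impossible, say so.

s9 = NOT s8 must be 0, so s8 = 1.
Check with in2 = 1 and in1 = 1 and in0 = 1 and in4 = 1 and in3=0, in5=1:
s0 = in2 XOR in1 = 1 XOR 1 = 0
s1 = s0 XOR in4 = 0 XOR 1 = 1
s2 = in5 NAND s1 = 1 NAND 1 = 0
s3 = s2 NAND s1 = 0 NAND 1 = 1
s4 = s3 NAND in0 = 1 NAND 1 = 0
s5 = NOT s4 = NOT 0 = 1
s6 = NOT s5 = NOT 1 = 0
s7 = s6 OR in3 = 0 OR 0 = 0
s8 = s6 NAND s7 = 0 NAND 0 = 1
s9 = NOT s8 = NOT 1 = 0
So s9 = 0.

in3=0 in5=1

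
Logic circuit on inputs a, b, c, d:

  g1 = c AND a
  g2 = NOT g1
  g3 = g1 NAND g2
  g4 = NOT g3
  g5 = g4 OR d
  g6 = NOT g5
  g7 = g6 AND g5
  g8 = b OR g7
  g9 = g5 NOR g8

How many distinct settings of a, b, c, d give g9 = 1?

g9 = g5 NOR g8 must be 1, so both g5 = 0 and g8 = 0.
g5 = g4 OR d must be 0, so both g4 = 0 and d = 0.
Satisfying assignments:
  a=0, b=0, c=0, d=0
  a=0, b=0, c=1, d=0
  a=1, b=0, c=0, d=0
  a=1, b=0, c=1, d=0

4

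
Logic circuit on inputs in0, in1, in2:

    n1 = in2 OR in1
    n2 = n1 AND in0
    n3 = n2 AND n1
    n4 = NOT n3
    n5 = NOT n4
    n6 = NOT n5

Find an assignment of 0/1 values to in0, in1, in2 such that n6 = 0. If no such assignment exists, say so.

n6 = NOT n5 must be 0, so n5 = 1.
n5 = NOT n4 must be 1, so n4 = 0.
n4 = NOT n3 must be 0, so n3 = 1.
Check with in0=1, in1=0, in2=1:
n1 = in2 OR in1 = 1 OR 0 = 1
n2 = n1 AND in0 = 1 AND 1 = 1
n3 = n2 AND n1 = 1 AND 1 = 1
n4 = NOT n3 = NOT 1 = 0
n5 = NOT n4 = NOT 0 = 1
n6 = NOT n5 = NOT 1 = 0
So n6 = 0 as required.

in0=1, in1=0, in2=1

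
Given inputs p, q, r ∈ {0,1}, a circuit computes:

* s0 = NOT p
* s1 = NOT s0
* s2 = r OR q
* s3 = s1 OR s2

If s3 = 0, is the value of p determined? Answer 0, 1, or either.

s3 = s1 OR s2 must be 0, so both s1 = 0 and s2 = 0.
s1 = NOT s0 must be 0, so s0 = 1.
s2 = r OR q must be 0, so both r = 0 and q = 0.
Every assignment with s3 = 0 has p = 0; there are 1 such assignment(s).
  p=0, q=0, r=0

0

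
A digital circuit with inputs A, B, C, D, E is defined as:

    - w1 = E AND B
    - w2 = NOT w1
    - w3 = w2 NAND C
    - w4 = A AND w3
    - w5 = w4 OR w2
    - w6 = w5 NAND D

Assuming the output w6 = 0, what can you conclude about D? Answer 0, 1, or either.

w6 = w5 NAND D must be 0, so both w5 = 1 and D = 1.
Every assignment with w6 = 0 has D = 1; there are 14 such assignment(s).

1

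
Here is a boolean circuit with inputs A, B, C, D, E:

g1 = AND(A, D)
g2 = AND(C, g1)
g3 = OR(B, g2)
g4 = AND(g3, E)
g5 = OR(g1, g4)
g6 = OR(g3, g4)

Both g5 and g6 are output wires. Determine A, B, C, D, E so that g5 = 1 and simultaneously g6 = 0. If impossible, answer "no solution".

A=1 B=0 C=0 D=1 E=1

Check with A=1 B=0 C=0 D=1 E=1:
g1 = AND(A, D) = AND(1, 1) = 1
g2 = AND(C, g1) = AND(0, 1) = 0
g3 = OR(B, g2) = OR(0, 0) = 0
g4 = AND(g3, E) = AND(0, 1) = 0
g5 = OR(g1, g4) = OR(1, 0) = 1
g6 = OR(g3, g4) = OR(0, 0) = 0
So g5 = 1 and g6 = 0.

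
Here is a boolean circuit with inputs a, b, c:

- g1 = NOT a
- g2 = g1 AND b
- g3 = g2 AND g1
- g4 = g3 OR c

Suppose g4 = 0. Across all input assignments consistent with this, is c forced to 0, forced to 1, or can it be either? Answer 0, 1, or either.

g4 = g3 OR c must be 0, so both g3 = 0 and c = 0.
Every assignment with g4 = 0 has c = 0; there are 3 such assignment(s).
  a=0, b=0, c=0
  a=1, b=0, c=0
  a=1, b=1, c=0

0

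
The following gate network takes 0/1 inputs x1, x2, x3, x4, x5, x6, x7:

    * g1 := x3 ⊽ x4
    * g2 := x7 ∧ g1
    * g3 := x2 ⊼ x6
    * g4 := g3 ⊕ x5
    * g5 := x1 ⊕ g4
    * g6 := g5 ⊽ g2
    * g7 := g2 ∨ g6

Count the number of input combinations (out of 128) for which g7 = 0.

g7 = g2 ∨ g6 must be 0, so both g2 = 0 and g6 = 0.
Enumerating the 128 input combinations, 56 give g7 = 0 and 72 give g7 = 1.

56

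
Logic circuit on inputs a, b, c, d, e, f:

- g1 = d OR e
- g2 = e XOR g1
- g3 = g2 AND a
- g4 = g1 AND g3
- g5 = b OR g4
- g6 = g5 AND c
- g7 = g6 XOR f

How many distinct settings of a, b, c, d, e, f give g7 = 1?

32

g7 = g6 XOR f must be 1, so g6 and f differ.
Enumerating the 64 input combinations, 32 give g7 = 1 and 32 give g7 = 0.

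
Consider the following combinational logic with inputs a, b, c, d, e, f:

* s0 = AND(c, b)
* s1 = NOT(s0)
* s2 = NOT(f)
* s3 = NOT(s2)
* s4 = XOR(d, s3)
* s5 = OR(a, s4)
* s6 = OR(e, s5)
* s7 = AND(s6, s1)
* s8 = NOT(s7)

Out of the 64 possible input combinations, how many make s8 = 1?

22

s8 = NOT(s7) must be 1, so s7 = 0.
Enumerating the 64 input combinations, 22 give s8 = 1 and 42 give s8 = 0.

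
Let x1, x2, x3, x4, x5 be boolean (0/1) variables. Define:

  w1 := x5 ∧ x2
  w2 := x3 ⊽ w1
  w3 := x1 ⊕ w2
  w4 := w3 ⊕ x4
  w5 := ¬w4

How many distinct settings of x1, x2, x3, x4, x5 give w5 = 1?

16

w5 = ¬w4 must be 1, so w4 = 0.
w4 = w3 ⊕ x4 must be 0, so w3 and x4 are equal.
Enumerating the 32 input combinations, 16 give w5 = 1 and 16 give w5 = 0.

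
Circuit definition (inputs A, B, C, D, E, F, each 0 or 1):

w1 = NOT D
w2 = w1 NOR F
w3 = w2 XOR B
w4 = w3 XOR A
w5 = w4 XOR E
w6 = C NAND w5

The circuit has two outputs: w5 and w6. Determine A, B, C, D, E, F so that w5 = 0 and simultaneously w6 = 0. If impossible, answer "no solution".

no solution exists

Across all 64 input combinations, none give both w5 = 0 and w6 = 0.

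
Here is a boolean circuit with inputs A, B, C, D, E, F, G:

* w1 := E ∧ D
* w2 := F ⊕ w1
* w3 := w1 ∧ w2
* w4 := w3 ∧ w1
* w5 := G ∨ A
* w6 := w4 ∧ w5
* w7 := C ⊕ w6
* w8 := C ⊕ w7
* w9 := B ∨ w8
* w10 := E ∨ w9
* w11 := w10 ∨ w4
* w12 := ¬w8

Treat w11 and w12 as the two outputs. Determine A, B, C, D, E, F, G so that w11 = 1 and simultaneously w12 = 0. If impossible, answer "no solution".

Check with A=1, B=0, C=1, D=1, E=1, F=0, G=0:
w1 = E ∧ D = 1 ∧ 1 = 1
w2 = F ⊕ w1 = 0 ⊕ 1 = 1
w3 = w1 ∧ w2 = 1 ∧ 1 = 1
w4 = w3 ∧ w1 = 1 ∧ 1 = 1
w5 = G ∨ A = 0 ∨ 1 = 1
w6 = w4 ∧ w5 = 1 ∧ 1 = 1
w7 = C ⊕ w6 = 1 ⊕ 1 = 0
w8 = C ⊕ w7 = 1 ⊕ 0 = 1
w9 = B ∨ w8 = 0 ∨ 1 = 1
w10 = E ∨ w9 = 1 ∨ 1 = 1
w11 = w10 ∨ w4 = 1 ∨ 1 = 1
w12 = ¬w8 = ¬1 = 0
So w11 = 1 and w12 = 0.

A=1, B=0, C=1, D=1, E=1, F=0, G=0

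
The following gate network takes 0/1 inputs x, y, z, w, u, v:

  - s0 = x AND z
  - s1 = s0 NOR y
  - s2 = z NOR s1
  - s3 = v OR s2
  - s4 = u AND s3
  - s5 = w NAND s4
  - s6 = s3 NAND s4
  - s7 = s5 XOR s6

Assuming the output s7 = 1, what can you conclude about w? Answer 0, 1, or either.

0

s7 = s5 XOR s6 must be 1, so s5 and s6 differ.
Every assignment with s7 = 1 has w = 0; there are 10 such assignment(s).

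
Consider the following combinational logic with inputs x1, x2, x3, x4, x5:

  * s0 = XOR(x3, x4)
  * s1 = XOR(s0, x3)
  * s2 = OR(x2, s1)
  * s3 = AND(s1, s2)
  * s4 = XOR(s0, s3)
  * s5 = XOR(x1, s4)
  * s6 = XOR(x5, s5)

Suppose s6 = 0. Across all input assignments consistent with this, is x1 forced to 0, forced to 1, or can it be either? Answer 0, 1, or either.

either

Both values of x1 occur among assignments with s6 = 0:
  x1=0: x1=0, x2=0, x3=0, x4=0, x5=0
  x1=1: x1=1, x2=0, x3=0, x4=0, x5=1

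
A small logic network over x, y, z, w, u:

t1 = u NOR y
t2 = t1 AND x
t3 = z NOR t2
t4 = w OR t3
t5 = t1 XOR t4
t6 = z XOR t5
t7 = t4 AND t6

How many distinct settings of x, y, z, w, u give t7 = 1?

14

t7 = t4 AND t6 must be 1, so both t4 = 1 and t6 = 1.
t4 = w OR t3 must be 1, so at least one of w, t3 is 1.
t6 = z XOR t5 must be 1, so z and t5 differ.
Enumerating the 32 input combinations, 14 give t7 = 1 and 18 give t7 = 0.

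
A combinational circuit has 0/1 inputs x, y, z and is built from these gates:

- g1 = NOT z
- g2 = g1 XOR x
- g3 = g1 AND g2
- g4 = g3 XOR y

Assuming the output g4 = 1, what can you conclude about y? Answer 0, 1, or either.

either

Both values of y occur among assignments with g4 = 1:
  y=0: x=0, y=0, z=0
  y=1: x=0, y=1, z=1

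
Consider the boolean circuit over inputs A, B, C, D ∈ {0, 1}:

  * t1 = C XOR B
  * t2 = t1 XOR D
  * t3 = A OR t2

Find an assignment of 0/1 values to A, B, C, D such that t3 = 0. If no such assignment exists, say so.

t3 = A OR t2 must be 0, so both A = 0 and t2 = 0.
t2 = t1 XOR D must be 0, so t1 and D are equal.
Check with A=0, B=0, C=1, D=1:
t1 = C XOR B = 1 XOR 0 = 1
t2 = t1 XOR D = 1 XOR 1 = 0
t3 = A OR t2 = 0 OR 0 = 0
So t3 = 0 as required.

A=0, B=0, C=1, D=1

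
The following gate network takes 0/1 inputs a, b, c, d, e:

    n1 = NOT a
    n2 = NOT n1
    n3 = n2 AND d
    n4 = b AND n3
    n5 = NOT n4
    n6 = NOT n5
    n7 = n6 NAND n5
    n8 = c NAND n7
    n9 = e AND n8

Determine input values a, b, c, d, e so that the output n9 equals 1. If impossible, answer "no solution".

a=0, b=0, c=0, d=1, e=1

n9 = e AND n8 must be 1, so both e = 1 and n8 = 1.
n8 = c NAND n7 must be 1, so at least one of c, n7 is 0.
Check with a=0, b=0, c=0, d=1, e=1:
n1 = NOT a = NOT 0 = 1
n2 = NOT n1 = NOT 1 = 0
n3 = n2 AND d = 0 AND 1 = 0
n4 = b AND n3 = 0 AND 0 = 0
n5 = NOT n4 = NOT 0 = 1
n6 = NOT n5 = NOT 1 = 0
n7 = n6 NAND n5 = 0 NAND 1 = 1
n8 = c NAND n7 = 0 NAND 1 = 1
n9 = e AND n8 = 1 AND 1 = 1
So n9 = 1 as required.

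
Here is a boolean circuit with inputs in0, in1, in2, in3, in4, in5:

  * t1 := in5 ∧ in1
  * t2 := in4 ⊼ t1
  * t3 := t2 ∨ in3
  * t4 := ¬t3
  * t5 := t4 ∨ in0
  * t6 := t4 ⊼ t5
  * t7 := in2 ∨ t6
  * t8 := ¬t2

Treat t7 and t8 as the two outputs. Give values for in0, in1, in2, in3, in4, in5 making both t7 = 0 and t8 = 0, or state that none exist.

Across all 64 input combinations, none give both t7 = 0 and t8 = 0.

no solution exists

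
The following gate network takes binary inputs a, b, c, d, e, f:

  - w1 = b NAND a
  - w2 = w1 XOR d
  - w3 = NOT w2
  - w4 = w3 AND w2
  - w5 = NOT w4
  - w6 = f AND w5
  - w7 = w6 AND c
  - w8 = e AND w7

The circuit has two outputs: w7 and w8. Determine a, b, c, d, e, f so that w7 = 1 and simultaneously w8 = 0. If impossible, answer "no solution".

a=0, b=0, c=1, d=0, e=0, f=1

Check with a=0, b=0, c=1, d=0, e=0, f=1:
w1 = b NAND a = 0 NAND 0 = 1
w2 = w1 XOR d = 1 XOR 0 = 1
w3 = NOT w2 = NOT 1 = 0
w4 = w3 AND w2 = 0 AND 1 = 0
w5 = NOT w4 = NOT 0 = 1
w6 = f AND w5 = 1 AND 1 = 1
w7 = w6 AND c = 1 AND 1 = 1
w8 = e AND w7 = 0 AND 1 = 0
So w7 = 1 and w8 = 0.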